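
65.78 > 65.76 True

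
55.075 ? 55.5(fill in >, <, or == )<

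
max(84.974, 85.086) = 85.086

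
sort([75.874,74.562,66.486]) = [66.486,74.562,75.874]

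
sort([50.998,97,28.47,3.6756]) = [3.6756,28.47,50.998,97]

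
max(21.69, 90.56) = 90.56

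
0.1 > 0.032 True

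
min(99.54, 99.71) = 99.54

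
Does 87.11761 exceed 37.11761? Yes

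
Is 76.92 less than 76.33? No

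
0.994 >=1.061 False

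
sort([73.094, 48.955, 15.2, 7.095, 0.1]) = [0.1, 7.095, 15.2, 48.955, 73.094]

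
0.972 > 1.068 False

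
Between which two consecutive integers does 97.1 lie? 97 and 98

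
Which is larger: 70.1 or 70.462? 70.462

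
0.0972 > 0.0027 True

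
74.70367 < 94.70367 True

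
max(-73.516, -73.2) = -73.2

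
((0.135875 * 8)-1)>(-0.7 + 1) False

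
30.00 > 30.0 False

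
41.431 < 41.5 True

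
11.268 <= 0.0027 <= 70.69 False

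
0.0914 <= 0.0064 False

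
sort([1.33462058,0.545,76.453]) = [0.545,1.33462058,76.453]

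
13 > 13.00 False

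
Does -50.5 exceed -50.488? No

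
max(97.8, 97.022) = 97.8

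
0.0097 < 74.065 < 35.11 False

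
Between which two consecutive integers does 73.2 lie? 73 and 74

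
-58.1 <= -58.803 False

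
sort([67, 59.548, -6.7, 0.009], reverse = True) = [67, 59.548, 0.009, -6.7]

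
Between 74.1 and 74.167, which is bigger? 74.167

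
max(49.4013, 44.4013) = 49.4013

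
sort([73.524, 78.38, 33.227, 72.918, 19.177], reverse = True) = [78.38, 73.524, 72.918, 33.227, 19.177]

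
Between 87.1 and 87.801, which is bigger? 87.801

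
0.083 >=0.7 False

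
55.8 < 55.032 False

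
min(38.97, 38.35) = 38.35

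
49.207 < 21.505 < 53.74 False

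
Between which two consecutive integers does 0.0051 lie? 0 and 1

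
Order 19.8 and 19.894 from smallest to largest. 19.8, 19.894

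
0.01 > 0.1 False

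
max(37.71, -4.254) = 37.71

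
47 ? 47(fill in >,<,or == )==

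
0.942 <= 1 True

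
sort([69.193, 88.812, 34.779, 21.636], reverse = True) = [88.812, 69.193, 34.779, 21.636]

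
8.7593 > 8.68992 True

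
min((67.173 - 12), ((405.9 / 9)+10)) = 55.1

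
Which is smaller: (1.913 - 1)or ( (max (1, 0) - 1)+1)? (1.913 - 1)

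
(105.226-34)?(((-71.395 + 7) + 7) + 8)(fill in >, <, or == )>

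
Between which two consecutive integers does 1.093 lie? 1 and 2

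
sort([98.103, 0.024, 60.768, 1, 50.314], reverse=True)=[98.103, 60.768, 50.314, 1, 0.024]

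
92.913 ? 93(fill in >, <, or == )<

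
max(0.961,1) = 1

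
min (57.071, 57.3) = 57.071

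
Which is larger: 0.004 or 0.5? 0.5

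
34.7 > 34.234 True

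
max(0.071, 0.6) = 0.6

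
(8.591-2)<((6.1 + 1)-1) False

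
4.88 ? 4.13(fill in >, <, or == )>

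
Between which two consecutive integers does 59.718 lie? 59 and 60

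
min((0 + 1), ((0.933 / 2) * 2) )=0.933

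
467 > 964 False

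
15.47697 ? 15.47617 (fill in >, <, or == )>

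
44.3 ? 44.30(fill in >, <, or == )==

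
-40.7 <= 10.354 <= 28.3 True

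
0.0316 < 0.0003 False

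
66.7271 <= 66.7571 True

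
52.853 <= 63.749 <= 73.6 True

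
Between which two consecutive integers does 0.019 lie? 0 and 1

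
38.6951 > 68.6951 False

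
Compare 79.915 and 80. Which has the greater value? 80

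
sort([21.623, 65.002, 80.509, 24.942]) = [21.623, 24.942, 65.002, 80.509]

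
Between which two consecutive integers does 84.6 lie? 84 and 85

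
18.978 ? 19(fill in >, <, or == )<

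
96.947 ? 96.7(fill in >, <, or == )>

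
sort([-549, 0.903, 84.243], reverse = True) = [84.243, 0.903, -549]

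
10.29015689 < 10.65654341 True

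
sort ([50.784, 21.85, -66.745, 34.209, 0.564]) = [-66.745, 0.564, 21.85, 34.209, 50.784]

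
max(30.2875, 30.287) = 30.2875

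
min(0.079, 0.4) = 0.079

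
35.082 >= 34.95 True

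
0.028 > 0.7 False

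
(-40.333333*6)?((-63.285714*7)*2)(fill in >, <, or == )>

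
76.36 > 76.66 False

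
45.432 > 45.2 True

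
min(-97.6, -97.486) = -97.6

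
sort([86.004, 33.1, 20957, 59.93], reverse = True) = [20957, 86.004, 59.93, 33.1]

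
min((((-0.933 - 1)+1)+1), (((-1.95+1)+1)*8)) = 0.067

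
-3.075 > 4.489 False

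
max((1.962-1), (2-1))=1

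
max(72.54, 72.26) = 72.54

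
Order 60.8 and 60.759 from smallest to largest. 60.759, 60.8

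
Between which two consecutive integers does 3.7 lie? 3 and 4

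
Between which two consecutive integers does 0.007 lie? 0 and 1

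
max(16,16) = 16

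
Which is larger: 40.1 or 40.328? 40.328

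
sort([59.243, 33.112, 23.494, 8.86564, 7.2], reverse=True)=[59.243, 33.112, 23.494, 8.86564, 7.2]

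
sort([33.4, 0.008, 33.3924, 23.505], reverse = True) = [33.4, 33.3924, 23.505, 0.008]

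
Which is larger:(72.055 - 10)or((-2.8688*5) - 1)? (72.055 - 10)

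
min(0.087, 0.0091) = 0.0091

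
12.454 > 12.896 False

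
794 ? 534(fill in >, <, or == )>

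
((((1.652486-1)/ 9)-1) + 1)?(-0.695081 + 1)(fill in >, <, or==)<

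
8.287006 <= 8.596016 True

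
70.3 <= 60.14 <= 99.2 False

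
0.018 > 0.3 False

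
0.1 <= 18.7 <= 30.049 True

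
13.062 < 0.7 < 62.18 False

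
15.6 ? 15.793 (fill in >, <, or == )<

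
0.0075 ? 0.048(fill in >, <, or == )<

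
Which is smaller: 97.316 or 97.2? 97.2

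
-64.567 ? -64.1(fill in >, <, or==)<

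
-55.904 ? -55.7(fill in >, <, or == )<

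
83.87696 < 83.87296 False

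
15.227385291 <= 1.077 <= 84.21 False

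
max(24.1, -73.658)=24.1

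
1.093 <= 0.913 False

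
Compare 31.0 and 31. They are equal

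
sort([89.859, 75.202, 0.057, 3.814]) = [0.057, 3.814, 75.202, 89.859]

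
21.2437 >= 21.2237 True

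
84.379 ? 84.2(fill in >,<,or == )>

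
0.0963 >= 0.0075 True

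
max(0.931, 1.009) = 1.009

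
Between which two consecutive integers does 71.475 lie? 71 and 72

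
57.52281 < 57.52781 True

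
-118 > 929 False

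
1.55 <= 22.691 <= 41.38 True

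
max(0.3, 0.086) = 0.3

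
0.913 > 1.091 False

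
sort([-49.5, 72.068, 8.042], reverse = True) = [72.068, 8.042, -49.5]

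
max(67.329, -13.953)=67.329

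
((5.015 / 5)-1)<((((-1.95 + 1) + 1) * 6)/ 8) True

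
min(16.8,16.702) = 16.702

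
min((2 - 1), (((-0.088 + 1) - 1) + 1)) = 0.912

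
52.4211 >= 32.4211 True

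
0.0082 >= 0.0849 False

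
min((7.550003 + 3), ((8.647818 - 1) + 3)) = 10.550003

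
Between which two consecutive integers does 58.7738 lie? 58 and 59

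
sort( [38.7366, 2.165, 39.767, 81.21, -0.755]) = [-0.755, 2.165, 38.7366, 39.767, 81.21]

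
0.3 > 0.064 True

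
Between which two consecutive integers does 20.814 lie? 20 and 21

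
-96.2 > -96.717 True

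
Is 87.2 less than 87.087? No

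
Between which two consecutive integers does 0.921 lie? 0 and 1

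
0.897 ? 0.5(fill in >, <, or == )>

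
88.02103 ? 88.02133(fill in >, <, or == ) <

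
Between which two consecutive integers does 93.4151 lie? 93 and 94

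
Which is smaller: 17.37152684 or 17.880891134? 17.37152684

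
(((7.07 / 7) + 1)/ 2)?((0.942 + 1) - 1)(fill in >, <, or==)>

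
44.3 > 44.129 True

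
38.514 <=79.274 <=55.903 False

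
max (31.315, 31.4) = 31.4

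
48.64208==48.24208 False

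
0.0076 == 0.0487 False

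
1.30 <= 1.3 True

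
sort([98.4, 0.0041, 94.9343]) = [0.0041, 94.9343, 98.4]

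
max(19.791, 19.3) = 19.791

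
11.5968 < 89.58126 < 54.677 False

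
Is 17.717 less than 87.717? Yes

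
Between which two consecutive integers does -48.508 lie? -49 and -48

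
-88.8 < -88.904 False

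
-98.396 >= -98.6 True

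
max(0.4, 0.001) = 0.4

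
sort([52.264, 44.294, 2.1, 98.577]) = [2.1, 44.294, 52.264, 98.577]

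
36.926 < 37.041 True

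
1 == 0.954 False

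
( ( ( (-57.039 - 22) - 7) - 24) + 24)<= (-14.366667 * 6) False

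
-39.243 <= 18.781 True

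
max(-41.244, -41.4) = -41.244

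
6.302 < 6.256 False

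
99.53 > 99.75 False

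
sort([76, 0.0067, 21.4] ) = [0.0067, 21.4, 76]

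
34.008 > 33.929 True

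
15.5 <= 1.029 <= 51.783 False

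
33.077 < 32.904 False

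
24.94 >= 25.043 False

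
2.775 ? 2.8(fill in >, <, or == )<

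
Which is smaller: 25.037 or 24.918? 24.918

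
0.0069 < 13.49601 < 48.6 True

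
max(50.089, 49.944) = 50.089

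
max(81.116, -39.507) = 81.116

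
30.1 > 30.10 False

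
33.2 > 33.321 False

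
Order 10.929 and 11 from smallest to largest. 10.929, 11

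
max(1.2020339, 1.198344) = 1.2020339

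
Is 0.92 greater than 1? No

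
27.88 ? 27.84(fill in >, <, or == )>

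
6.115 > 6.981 False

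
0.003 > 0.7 False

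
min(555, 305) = 305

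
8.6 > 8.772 False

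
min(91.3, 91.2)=91.2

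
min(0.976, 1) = 0.976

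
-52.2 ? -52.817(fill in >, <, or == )>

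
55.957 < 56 True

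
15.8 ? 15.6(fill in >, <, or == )>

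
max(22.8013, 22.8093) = 22.8093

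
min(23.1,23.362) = 23.1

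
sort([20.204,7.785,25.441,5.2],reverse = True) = [25.441,20.204,7.785,5.2]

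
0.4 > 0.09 True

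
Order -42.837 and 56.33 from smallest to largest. -42.837,56.33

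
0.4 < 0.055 False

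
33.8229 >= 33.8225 True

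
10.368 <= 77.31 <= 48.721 False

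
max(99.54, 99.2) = 99.54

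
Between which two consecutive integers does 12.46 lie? 12 and 13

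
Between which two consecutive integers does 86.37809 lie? 86 and 87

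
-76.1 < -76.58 False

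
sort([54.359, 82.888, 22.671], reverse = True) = [82.888, 54.359, 22.671]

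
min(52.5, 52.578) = 52.5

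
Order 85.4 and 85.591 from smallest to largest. 85.4, 85.591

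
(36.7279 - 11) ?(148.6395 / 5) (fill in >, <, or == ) <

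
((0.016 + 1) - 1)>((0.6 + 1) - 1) False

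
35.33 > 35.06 True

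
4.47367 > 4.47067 True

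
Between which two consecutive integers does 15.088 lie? 15 and 16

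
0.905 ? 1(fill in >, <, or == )<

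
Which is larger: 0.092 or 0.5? 0.5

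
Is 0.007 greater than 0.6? No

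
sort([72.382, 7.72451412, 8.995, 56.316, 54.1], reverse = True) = [72.382, 56.316, 54.1, 8.995, 7.72451412]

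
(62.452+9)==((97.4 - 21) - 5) False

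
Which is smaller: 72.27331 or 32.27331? 32.27331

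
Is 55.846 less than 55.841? No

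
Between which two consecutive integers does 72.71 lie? 72 and 73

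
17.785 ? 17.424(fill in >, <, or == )>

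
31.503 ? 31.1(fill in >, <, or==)>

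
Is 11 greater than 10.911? Yes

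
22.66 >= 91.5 False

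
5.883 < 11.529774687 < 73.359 True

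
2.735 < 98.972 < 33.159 False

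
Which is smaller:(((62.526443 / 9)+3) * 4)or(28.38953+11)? (28.38953+11)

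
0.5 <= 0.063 False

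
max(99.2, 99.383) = 99.383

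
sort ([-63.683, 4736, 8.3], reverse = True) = [4736, 8.3, -63.683]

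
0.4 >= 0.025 True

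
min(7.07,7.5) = 7.07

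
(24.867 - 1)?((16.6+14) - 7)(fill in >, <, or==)>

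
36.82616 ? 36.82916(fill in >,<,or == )<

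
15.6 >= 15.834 False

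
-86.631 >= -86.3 False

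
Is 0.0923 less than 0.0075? No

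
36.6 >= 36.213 True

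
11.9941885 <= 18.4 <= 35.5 True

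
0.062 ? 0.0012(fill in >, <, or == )>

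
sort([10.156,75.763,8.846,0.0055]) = [0.0055,8.846,10.156,75.763]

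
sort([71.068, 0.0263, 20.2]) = [0.0263, 20.2, 71.068]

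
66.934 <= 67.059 True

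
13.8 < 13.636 False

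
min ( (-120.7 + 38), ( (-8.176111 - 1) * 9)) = -82.7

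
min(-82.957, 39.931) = -82.957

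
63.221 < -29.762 False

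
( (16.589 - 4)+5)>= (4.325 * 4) True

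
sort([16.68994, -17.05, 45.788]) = [-17.05, 16.68994, 45.788]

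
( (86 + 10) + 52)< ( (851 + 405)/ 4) True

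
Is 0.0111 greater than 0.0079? Yes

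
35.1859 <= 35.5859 True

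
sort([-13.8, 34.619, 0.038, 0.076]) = [-13.8, 0.038, 0.076, 34.619]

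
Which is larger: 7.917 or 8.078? 8.078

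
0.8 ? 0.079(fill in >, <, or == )>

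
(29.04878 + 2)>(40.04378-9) True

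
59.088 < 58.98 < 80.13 False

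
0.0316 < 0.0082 False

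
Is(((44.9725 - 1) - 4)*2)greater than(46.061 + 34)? No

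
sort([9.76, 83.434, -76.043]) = [-76.043, 9.76, 83.434]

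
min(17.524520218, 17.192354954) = 17.192354954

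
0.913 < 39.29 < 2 False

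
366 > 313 True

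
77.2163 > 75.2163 True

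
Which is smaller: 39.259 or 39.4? 39.259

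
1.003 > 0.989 True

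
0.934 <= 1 True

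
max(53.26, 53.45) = 53.45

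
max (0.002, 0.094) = 0.094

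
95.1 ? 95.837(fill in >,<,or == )<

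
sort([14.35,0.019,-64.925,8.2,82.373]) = [-64.925,0.019,8.2,14.35,82.373]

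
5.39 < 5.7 True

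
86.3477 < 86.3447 False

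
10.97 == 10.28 False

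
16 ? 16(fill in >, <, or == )==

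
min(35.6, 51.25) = 35.6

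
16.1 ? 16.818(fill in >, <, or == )<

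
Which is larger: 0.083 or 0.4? 0.4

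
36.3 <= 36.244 False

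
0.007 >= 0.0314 False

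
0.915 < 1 True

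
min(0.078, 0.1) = 0.078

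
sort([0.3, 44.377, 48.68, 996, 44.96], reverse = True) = [996, 48.68, 44.96, 44.377, 0.3]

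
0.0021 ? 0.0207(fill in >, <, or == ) <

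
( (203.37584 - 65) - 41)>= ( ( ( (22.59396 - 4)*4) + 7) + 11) True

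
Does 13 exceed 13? No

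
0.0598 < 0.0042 False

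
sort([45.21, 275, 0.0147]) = [0.0147, 45.21, 275]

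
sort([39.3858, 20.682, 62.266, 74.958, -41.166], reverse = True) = [74.958, 62.266, 39.3858, 20.682, -41.166]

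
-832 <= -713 True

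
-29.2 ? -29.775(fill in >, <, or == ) >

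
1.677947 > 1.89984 False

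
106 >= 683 False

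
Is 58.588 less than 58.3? No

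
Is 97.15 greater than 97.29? No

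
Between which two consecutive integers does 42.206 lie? 42 and 43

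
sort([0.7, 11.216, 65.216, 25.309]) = [0.7, 11.216, 25.309, 65.216]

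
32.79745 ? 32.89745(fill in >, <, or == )<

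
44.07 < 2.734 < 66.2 False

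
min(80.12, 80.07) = 80.07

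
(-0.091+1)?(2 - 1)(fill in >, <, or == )<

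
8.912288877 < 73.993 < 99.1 True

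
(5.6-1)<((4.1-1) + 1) False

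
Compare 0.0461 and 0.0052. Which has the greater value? 0.0461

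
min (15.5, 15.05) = 15.05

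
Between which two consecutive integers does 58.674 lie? 58 and 59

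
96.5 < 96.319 False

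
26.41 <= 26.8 True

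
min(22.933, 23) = 22.933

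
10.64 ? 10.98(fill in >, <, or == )<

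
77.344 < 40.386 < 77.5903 False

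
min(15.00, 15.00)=15.00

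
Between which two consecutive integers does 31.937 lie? 31 and 32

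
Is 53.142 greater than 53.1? Yes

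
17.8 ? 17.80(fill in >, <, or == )==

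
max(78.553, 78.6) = 78.6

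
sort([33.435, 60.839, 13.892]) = [13.892, 33.435, 60.839]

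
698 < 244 False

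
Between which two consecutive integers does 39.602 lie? 39 and 40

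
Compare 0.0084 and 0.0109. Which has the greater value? 0.0109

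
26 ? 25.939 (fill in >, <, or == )>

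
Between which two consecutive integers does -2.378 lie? -3 and -2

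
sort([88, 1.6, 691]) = [1.6, 88, 691]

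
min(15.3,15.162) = 15.162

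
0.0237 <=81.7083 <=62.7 False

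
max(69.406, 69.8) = 69.8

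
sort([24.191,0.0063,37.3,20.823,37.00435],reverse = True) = [37.3,37.00435,24.191,20.823,0.0063]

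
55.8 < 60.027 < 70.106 True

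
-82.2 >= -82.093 False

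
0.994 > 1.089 False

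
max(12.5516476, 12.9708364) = 12.9708364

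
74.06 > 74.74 False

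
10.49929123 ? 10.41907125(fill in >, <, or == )>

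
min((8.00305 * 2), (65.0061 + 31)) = 16.0061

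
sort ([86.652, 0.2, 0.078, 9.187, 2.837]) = [0.078, 0.2, 2.837, 9.187, 86.652]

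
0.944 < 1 True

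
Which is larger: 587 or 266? 587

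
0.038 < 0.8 True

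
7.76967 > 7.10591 True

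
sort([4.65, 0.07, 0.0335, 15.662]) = [0.0335, 0.07, 4.65, 15.662]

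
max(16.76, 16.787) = 16.787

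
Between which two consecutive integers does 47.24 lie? 47 and 48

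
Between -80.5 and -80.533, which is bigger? -80.5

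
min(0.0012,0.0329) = 0.0012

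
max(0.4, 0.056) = 0.4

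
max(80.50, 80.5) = 80.5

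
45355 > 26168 True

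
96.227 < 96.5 True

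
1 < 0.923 False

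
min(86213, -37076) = -37076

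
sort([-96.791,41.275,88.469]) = [-96.791,41.275,88.469]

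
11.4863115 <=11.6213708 True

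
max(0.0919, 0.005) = 0.0919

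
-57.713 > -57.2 False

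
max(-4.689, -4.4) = -4.4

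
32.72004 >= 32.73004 False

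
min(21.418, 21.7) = 21.418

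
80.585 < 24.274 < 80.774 False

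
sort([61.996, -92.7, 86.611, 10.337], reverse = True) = [86.611, 61.996, 10.337, -92.7]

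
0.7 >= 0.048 True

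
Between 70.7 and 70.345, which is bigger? 70.7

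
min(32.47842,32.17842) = 32.17842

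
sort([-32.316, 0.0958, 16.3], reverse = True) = [16.3, 0.0958, -32.316]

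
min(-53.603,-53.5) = -53.603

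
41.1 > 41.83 False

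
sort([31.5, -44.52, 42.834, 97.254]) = [-44.52, 31.5, 42.834, 97.254]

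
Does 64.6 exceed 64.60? No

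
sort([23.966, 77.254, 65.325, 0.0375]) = [0.0375, 23.966, 65.325, 77.254]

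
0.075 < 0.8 True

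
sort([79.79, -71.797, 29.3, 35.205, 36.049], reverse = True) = [79.79, 36.049, 35.205, 29.3, -71.797]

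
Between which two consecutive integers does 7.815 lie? 7 and 8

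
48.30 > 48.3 False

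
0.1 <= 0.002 False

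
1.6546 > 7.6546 False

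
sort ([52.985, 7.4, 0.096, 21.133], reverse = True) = [52.985, 21.133, 7.4, 0.096]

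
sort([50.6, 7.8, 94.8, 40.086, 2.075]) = [2.075, 7.8, 40.086, 50.6, 94.8]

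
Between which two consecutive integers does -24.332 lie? -25 and -24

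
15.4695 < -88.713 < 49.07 False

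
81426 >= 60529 True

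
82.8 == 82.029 False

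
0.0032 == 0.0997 False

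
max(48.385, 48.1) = 48.385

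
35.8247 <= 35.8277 True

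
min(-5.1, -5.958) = -5.958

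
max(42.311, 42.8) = 42.8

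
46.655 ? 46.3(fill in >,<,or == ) >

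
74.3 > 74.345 False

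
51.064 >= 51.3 False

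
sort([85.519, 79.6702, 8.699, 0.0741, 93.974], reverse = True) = [93.974, 85.519, 79.6702, 8.699, 0.0741]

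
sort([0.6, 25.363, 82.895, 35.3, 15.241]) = [0.6, 15.241, 25.363, 35.3, 82.895]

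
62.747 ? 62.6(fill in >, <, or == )>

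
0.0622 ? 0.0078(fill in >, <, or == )>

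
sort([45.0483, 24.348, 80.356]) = [24.348, 45.0483, 80.356]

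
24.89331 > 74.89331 False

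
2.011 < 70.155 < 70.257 True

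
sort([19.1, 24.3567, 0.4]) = [0.4, 19.1, 24.3567]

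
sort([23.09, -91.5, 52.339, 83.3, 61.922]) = [-91.5, 23.09, 52.339, 61.922, 83.3]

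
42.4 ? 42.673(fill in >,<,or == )<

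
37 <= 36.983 False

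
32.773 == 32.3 False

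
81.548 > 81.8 False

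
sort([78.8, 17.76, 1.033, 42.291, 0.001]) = [0.001, 1.033, 17.76, 42.291, 78.8]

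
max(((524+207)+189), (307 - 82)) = 920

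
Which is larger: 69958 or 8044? 69958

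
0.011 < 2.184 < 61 True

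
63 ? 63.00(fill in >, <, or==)==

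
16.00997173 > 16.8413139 False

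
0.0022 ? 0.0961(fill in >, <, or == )<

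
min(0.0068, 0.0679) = 0.0068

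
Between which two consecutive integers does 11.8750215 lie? 11 and 12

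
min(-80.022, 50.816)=-80.022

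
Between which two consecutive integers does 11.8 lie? 11 and 12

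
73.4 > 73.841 False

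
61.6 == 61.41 False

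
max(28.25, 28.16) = 28.25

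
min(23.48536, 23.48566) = 23.48536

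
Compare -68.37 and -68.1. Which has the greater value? -68.1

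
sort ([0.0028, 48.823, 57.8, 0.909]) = [0.0028, 0.909, 48.823, 57.8]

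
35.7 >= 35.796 False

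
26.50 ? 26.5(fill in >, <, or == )==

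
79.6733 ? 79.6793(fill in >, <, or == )<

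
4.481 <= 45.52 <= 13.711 False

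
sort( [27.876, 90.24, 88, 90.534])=[27.876, 88, 90.24, 90.534]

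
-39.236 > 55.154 False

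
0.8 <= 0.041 False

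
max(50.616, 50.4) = 50.616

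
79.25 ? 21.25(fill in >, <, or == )>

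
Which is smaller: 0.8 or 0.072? 0.072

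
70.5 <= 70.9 True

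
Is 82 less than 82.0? No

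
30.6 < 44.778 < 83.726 True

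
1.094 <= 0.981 False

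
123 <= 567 True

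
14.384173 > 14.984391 False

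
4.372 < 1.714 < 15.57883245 False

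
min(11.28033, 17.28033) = 11.28033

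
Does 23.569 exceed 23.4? Yes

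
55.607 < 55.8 True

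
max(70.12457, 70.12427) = 70.12457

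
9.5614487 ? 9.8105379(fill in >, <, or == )<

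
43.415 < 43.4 False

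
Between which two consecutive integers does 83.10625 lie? 83 and 84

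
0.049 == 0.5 False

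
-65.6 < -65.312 True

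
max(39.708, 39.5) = 39.708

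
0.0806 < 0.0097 False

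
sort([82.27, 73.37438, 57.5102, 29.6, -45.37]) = [-45.37, 29.6, 57.5102, 73.37438, 82.27]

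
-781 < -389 True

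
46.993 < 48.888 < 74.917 True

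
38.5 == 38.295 False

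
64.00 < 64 False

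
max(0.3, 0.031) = 0.3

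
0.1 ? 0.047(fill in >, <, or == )>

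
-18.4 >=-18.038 False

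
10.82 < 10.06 False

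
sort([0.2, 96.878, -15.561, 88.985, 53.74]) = [-15.561, 0.2, 53.74, 88.985, 96.878]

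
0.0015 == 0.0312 False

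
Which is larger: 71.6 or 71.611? 71.611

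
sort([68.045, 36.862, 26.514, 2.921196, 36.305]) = [2.921196, 26.514, 36.305, 36.862, 68.045]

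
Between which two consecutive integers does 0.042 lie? 0 and 1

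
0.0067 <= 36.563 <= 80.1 True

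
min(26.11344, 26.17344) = 26.11344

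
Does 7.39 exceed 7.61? No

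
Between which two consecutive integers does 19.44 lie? 19 and 20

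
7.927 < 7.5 False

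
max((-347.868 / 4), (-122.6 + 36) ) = -86.6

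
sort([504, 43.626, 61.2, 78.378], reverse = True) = [504, 78.378, 61.2, 43.626]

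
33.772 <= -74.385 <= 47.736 False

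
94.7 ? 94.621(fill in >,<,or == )>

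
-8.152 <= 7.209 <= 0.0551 False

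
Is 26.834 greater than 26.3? Yes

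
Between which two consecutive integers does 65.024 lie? 65 and 66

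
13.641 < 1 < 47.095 False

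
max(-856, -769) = -769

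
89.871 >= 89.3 True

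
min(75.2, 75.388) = 75.2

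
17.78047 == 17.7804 False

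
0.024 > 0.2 False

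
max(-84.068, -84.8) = -84.068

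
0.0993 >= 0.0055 True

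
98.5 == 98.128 False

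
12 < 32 True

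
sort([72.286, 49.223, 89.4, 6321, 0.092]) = [0.092, 49.223, 72.286, 89.4, 6321]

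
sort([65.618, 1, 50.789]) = [1, 50.789, 65.618]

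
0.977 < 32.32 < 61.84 True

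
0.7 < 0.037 False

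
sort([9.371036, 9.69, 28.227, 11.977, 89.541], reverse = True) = [89.541, 28.227, 11.977, 9.69, 9.371036]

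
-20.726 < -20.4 True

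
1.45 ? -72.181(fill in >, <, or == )>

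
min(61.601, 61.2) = 61.2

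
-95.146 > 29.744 False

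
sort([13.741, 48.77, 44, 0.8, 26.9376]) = [0.8, 13.741, 26.9376, 44, 48.77]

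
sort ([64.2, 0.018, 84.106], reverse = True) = [84.106, 64.2, 0.018]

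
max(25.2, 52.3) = 52.3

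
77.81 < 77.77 False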